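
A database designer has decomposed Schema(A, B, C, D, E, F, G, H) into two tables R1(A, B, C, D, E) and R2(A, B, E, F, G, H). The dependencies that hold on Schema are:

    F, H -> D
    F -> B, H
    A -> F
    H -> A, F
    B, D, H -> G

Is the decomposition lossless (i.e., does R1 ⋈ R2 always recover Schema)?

Yes

Common attributes: R1 ∩ R2 = {A, B, E}.
Closure of {A, B, E}: A → F applies, adding F; F → B, H applies, adding H; F, H → D applies, adding D; B, D, H → G applies, adding G. So (A, B, E)⁺ = {A, B, D, E, F, G, H}.
This closure contains every attribute of R2, so R1 ∩ R2 → R2. The join is lossless.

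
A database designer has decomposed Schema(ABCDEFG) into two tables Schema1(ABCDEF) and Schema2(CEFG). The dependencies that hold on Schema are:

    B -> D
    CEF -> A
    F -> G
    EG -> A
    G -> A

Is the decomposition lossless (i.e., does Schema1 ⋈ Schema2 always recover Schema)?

Yes

Common attributes: Schema1 ∩ Schema2 = {CEF}.
Closure of {CEF}: CEF → A applies, adding A; F → G applies, adding G. So (CEF)⁺ = {ACEFG}.
This closure contains every attribute of Schema2, so Schema1 ∩ Schema2 → Schema2. The join is lossless.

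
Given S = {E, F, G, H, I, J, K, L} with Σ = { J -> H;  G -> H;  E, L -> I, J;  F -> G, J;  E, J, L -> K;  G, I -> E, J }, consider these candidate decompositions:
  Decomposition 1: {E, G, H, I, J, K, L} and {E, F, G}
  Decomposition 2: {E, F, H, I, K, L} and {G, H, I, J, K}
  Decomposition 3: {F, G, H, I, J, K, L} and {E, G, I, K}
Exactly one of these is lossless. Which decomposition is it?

Decomposition 3

Decomposition 1: common = {E, G}, closure = {E, G, H} → lossy.
Decomposition 2: common = {H, I, K}, closure = {H, I, K} → lossy.
Decomposition 3: common = {G, I, K}, closure = {E, G, H, I, J, K} → lossless.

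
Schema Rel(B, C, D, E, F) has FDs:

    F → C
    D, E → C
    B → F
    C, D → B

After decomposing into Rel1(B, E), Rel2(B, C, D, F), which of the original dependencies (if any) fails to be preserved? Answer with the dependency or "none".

D, E → C

Check D, E → C: no single fragment contains all of {C, D, E}, and the restricted closure of {D, E} across the fragments never reaches {C}.
F → C is preserved.
B → F is preserved.
C, D → B is preserved.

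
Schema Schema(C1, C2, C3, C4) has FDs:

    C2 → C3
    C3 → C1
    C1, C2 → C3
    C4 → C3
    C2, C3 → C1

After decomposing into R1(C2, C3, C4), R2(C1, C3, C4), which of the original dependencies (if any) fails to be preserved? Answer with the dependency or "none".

C2 → C3 lies within R1.
C3 → C1 lies within R2.
C1, C2 → C3: restricted closure across fragments reaches C3.
C4 → C3 lies within R1.
C2, C3 → C1: restricted closure across fragments reaches C1.
Every dependency is enforceable on the fragments, so the decomposition is dependency-preserving.

none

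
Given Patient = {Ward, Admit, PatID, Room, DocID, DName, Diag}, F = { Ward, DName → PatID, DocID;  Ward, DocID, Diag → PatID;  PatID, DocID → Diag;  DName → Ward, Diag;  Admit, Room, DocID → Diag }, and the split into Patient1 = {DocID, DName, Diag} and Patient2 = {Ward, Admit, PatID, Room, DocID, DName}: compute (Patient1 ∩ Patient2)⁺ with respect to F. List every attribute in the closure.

Patient1 ∩ Patient2 = {DocID, DName}.
DName → Ward, Diag applies, adding Ward, Diag
Ward, DName → PatID, DocID applies, adding PatID
Closure: {Ward, PatID, DocID, DName, Diag}.

Ward, PatID, DocID, DName, Diag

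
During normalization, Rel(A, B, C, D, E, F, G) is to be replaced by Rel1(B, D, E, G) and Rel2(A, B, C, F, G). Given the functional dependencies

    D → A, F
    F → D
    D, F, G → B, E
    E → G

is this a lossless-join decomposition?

Common attributes: Rel1 ∩ Rel2 = {B, G}.
No dependency enlarges {B, G}, so (B, G)⁺ = {B, G}.
The closure contains neither all of Rel1 = {B, D, E, G} nor all of Rel2 = {A, B, C, F, G}, so the common attributes are not a superkey of either fragment. The join is lossy.

No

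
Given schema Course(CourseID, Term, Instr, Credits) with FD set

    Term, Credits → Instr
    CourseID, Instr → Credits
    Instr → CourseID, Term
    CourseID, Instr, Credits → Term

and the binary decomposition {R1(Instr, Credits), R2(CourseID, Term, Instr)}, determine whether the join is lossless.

Yes

Common attributes: R1 ∩ R2 = {Instr}.
Closure of {Instr}: Instr → CourseID, Term applies, adding CourseID, Term; CourseID, Instr → Credits applies, adding Credits. So (Instr)⁺ = {CourseID, Term, Instr, Credits}.
This closure contains every attribute of R1, so R1 ∩ R2 → R1. The join is lossless.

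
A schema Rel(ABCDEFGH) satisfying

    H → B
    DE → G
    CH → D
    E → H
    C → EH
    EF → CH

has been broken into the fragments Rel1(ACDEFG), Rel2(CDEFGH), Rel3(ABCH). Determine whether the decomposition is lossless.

Yes

Chase test. Columns are ABCDEFGH; row i has aⱼ where attribute j ∈ Reli, else bᵢⱼ.
Initial tableau (one row per fragment):
  row 1: a1 b12 a3 a4 a5 a6 a7 b18
  row 2: b21 b22 a3 a4 a5 a6 a7 a8
  row 3: a1 a2 a3 b34 b35 b36 b37 a8
Rows 2 and 3 agree on H; apply H→B and equate their B entries.
Rows 2 and 3 agree on CH; apply CH→D and equate their D entries.
Rows 1 and 2 agree on E; apply E→H and equate their H entries.
Rows 1 and 3 agree on C; apply C→EH and equate their EH entries.
Rows 1 and 2 agree on H; apply H→B and equate their B entries.
Rows 1 and 3 agree on DE; apply DE→G and equate their G entries.
Row 1 is now all distinguished symbols — the join is lossless.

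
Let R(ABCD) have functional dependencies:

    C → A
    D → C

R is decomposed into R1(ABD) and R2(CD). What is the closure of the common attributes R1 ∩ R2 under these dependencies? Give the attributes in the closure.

ACD

R1 ∩ R2 = {D}.
D → C applies, adding C
C → A applies, adding A
Closure: {ACD}.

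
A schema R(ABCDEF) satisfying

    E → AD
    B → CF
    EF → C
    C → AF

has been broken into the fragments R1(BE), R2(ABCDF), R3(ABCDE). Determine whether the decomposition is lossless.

Chase test. Columns are ABCDEF; row i has aⱼ where attribute j ∈ Ri, else bᵢⱼ.
Initial tableau (one row per fragment):
  row 1: b11 a2 b13 b14 a5 b16
  row 2: a1 a2 a3 a4 b25 a6
  row 3: a1 a2 a3 a4 a5 b36
Rows 1 and 3 agree on E; apply E→AD and equate their AD entries.
Rows 1 and 2 agree on B; apply B→CF and equate their CF entries.
Rows 1 and 3 agree on B; apply B→CF and equate their CF entries.
Row 1 is now all distinguished symbols — the join is lossless.

Yes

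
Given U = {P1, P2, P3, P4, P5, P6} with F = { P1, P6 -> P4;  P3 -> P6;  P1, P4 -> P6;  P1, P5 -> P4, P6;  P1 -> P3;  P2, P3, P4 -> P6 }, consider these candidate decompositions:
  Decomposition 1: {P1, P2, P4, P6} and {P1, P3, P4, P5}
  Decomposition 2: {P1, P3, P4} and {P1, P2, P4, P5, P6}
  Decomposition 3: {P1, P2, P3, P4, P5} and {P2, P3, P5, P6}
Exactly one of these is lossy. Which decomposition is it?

Decomposition 1: common = {P1, P4}, closure = {P1, P3, P4, P6} → lossy.
Decomposition 2: common = {P1, P4}, closure = {P1, P3, P4, P6} → lossless.
Decomposition 3: common = {P2, P3, P5}, closure = {P2, P3, P5, P6} → lossless.

Decomposition 1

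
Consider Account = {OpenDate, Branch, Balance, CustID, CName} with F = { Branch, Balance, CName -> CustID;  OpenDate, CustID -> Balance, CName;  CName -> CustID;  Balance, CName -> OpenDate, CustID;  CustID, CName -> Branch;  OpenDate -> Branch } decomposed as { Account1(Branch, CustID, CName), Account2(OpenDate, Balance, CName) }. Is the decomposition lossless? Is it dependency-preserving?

Lossless test: (CName)⁺ = {Branch, CustID, CName}, which contains all of one fragment — lossless.
Dependency preservation: the restricted closure of {OpenDate, CustID} across the fragments never reaches {Balance, CName}, so OpenDate, CustID → Balance, CName cannot be enforced without a join — not preserved.

lossless but not dependency-preserving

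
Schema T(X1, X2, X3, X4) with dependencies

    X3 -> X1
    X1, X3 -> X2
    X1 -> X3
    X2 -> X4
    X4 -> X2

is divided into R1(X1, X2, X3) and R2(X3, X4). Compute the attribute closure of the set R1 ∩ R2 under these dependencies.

X1, X2, X3, X4

R1 ∩ R2 = {X3}.
X3 → X1 applies, adding X1
X1, X3 → X2 applies, adding X2
X2 → X4 applies, adding X4
Closure: {X1, X2, X3, X4}.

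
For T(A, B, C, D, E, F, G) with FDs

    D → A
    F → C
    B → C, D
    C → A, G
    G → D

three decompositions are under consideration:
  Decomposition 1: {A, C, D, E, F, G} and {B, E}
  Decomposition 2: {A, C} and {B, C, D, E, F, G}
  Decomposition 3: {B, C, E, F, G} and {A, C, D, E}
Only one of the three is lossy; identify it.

Decomposition 1

Decomposition 1: common = {E}, closure = {E} → lossy.
Decomposition 2: common = {C}, closure = {A, C, D, G} → lossless.
Decomposition 3: common = {C, E}, closure = {A, C, D, E, G} → lossless.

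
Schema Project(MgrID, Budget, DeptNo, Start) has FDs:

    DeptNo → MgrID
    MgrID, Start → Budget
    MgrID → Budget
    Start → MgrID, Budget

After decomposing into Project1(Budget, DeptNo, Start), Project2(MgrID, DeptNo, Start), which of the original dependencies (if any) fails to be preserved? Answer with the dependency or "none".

MgrID → Budget

Check MgrID → Budget: no single fragment contains all of {MgrID, Budget}, and the restricted closure of {MgrID} across the fragments never reaches {Budget}.
DeptNo → MgrID is preserved.
MgrID, Start → Budget is preserved.
Start → MgrID, Budget is preserved.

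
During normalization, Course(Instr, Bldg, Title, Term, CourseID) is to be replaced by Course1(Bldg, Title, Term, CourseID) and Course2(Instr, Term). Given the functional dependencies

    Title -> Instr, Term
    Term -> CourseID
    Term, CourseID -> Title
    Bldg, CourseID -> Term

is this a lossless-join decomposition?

Yes

Common attributes: Course1 ∩ Course2 = {Term}.
Closure of {Term}: Term → CourseID applies, adding CourseID; Term, CourseID → Title applies, adding Title; Title → Instr, Term applies, adding Instr. So (Term)⁺ = {Instr, Title, Term, CourseID}.
This closure contains every attribute of Course2, so Course1 ∩ Course2 → Course2. The join is lossless.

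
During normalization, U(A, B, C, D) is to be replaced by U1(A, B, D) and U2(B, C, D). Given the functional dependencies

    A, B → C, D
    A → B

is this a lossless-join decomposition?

No

Common attributes: U1 ∩ U2 = {B, D}.
No dependency enlarges {B, D}, so (B, D)⁺ = {B, D}.
The closure contains neither all of U1 = {A, B, D} nor all of U2 = {B, C, D}, so the common attributes are not a superkey of either fragment. The join is lossy.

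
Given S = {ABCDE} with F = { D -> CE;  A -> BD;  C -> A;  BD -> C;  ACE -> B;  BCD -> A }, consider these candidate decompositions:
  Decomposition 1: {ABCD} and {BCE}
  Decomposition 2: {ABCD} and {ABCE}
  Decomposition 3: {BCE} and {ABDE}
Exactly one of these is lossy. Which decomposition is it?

Decomposition 1: common = {BC}, closure = {ABCDE} → lossless.
Decomposition 2: common = {ABC}, closure = {ABCDE} → lossless.
Decomposition 3: common = {BE}, closure = {BE} → lossy.

Decomposition 3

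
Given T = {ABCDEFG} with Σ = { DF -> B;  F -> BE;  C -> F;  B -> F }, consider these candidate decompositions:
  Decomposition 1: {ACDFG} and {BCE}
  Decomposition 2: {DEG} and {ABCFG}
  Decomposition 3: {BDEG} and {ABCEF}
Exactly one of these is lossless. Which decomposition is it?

Decomposition 1: common = {C}, closure = {BCEF} → lossless.
Decomposition 2: common = {G}, closure = {G} → lossy.
Decomposition 3: common = {BE}, closure = {BEF} → lossy.

Decomposition 1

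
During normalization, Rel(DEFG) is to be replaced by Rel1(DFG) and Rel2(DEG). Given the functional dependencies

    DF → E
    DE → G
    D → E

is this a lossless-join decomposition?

Common attributes: Rel1 ∩ Rel2 = {DG}.
Closure of {DG}: D → E applies, adding E. So (DG)⁺ = {DEG}.
This closure contains every attribute of Rel2, so Rel1 ∩ Rel2 → Rel2. The join is lossless.

Yes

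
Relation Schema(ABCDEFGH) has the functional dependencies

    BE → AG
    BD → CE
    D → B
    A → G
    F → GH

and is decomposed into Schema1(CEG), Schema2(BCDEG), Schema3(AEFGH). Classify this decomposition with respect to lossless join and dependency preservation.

lossy and not dependency-preserving

Lossless test (chase): applying each FD to every pair of rows produces no changes in the tableau, so no row becomes fully distinguished — the join is lossy.
Dependency preservation: the restricted closure of {BE} across the fragments never reaches {AG}, so BE → AG cannot be enforced without a join — not preserved.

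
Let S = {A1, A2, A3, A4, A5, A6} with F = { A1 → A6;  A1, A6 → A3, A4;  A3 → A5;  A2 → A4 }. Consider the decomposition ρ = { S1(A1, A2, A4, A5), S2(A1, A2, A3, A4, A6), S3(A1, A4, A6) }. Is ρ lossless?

Chase test. Columns are A1, A2, A3, A4, A5, A6; row i has aⱼ where attribute j ∈ Si, else bᵢⱼ.
Initial tableau (one row per fragment):
  row 1: a1 a2 b13 a4 a5 b16
  row 2: a1 a2 a3 a4 b25 a6
  row 3: a1 b32 b33 a4 b35 a6
Rows 1 and 2 agree on A1; apply A1→A6 and equate their A6 entries.
Rows 1 and 2 agree on A1, A6; apply A1, A6→A3, A4 and equate their A3, A4 entries.
Rows 1 and 3 agree on A1, A6; apply A1, A6→A3, A4 and equate their A3, A4 entries.
Rows 1 and 2 agree on A3; apply A3→A5 and equate their A5 entries.
Rows 1 and 3 agree on A3; apply A3→A5 and equate their A5 entries.
Row 1 is now all distinguished symbols — the join is lossless.

Yes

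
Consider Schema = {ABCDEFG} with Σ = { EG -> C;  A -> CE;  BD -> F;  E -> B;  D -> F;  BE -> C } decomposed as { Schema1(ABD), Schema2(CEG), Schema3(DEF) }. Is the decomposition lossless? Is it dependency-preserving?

Lossless test (chase): Rows 2 and 3 agree on E; apply E→B and equate their B entries. Rows 1 and 3 agree on D; apply D→F and equate their F entries. Rows 2 and 3 agree on BE; apply BE→C and equate their C entries. No row becomes fully distinguished — the join is lossy.
Dependency preservation: the restricted closure of {A} across the fragments never reaches {CE}, so A → CE cannot be enforced without a join — not preserved.

lossy and not dependency-preserving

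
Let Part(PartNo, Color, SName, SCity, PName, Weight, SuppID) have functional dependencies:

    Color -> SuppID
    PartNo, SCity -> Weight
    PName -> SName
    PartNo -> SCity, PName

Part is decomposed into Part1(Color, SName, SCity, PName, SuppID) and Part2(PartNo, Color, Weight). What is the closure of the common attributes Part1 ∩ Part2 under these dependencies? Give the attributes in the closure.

Part1 ∩ Part2 = {Color}.
Color → SuppID applies, adding SuppID
Closure: {Color, SuppID}.

Color, SuppID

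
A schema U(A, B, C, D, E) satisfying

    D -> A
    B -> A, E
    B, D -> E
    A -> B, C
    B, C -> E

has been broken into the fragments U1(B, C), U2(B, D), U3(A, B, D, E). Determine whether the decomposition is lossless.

Chase test. Columns are A, B, C, D, E; row i has aⱼ where attribute j ∈ Ui, else bᵢⱼ.
Initial tableau (one row per fragment):
  row 1: b11 a2 a3 b14 b15
  row 2: b21 a2 b23 a4 b25
  row 3: a1 a2 b33 a4 a5
Rows 2 and 3 agree on D; apply D→A and equate their A entries.
Rows 1 and 2 agree on B; apply B→A, E and equate their A, E entries.
Rows 1 and 3 agree on B; apply B→A, E and equate their A, E entries.
Rows 1 and 2 agree on A; apply A→B, C and equate their B, C entries.
Rows 1 and 3 agree on A; apply A→B, C and equate their B, C entries.
Row 2 is now all distinguished symbols — the join is lossless.

Yes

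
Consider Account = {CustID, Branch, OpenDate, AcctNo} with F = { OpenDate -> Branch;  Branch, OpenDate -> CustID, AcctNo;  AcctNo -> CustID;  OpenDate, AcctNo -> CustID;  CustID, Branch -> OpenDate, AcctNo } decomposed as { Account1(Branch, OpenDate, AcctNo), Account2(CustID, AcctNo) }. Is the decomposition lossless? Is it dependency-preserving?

lossless but not dependency-preserving

Lossless test: (AcctNo)⁺ = {CustID, AcctNo}, which contains all of one fragment — lossless.
Dependency preservation: the restricted closure of {CustID, Branch} across the fragments never reaches {OpenDate, AcctNo}, so CustID, Branch → OpenDate, AcctNo cannot be enforced without a join — not preserved.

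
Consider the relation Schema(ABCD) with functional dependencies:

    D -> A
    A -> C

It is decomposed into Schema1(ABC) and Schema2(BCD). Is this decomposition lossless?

No

Common attributes: Schema1 ∩ Schema2 = {BC}.
No dependency enlarges {BC}, so (BC)⁺ = {BC}.
The closure contains neither all of Schema1 = {ABC} nor all of Schema2 = {BCD}, so the common attributes are not a superkey of either fragment. The join is lossy.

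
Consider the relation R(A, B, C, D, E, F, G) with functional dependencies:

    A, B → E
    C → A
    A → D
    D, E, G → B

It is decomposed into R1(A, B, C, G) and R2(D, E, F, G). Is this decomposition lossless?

Common attributes: R1 ∩ R2 = {G}.
No dependency enlarges {G}, so (G)⁺ = {G}.
The closure contains neither all of R1 = {A, B, C, G} nor all of R2 = {D, E, F, G}, so the common attributes are not a superkey of either fragment. The join is lossy.

No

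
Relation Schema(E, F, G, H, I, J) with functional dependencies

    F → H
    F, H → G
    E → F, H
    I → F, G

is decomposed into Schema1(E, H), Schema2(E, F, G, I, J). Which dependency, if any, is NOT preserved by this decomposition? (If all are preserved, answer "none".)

Check F → H: no single fragment contains all of {F, H}, and the restricted closure of {F} across the fragments never reaches {H}.
F, H → G is preserved.
E → F, H is preserved.
I → F, G is preserved.

F → H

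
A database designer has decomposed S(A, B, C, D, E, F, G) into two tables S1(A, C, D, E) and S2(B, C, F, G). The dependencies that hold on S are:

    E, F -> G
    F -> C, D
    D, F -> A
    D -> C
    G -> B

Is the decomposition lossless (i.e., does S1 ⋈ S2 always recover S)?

Common attributes: S1 ∩ S2 = {C}.
No dependency enlarges {C}, so (C)⁺ = {C}.
The closure contains neither all of S1 = {A, C, D, E} nor all of S2 = {B, C, F, G}, so the common attributes are not a superkey of either fragment. The join is lossy.

No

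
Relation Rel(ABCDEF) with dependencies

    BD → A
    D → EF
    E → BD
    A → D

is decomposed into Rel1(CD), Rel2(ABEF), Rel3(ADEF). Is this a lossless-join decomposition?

Yes

Chase test. Columns are ABCDEF; row i has aⱼ where attribute j ∈ Reli, else bᵢⱼ.
Initial tableau (one row per fragment):
  row 1: b11 b12 a3 a4 b15 b16
  row 2: a1 a2 b23 b24 a5 a6
  row 3: a1 b32 b33 a4 a5 a6
Rows 1 and 3 agree on D; apply D→EF and equate their EF entries.
Rows 1 and 2 agree on E; apply E→BD and equate their BD entries.
Rows 1 and 3 agree on E; apply E→BD and equate their BD entries.
Rows 1 and 2 agree on BD; apply BD→A and equate their A entries.
Row 1 is now all distinguished symbols — the join is lossless.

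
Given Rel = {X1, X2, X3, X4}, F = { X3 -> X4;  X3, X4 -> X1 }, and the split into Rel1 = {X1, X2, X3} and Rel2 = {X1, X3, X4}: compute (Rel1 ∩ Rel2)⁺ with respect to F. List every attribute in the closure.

Rel1 ∩ Rel2 = {X1, X3}.
X3 → X4 applies, adding X4
Closure: {X1, X3, X4}.

X1, X3, X4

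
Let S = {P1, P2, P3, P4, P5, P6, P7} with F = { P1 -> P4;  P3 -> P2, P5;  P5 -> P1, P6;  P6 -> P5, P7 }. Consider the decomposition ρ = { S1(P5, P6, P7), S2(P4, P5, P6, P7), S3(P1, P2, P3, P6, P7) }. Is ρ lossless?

Yes

Chase test. Columns are P1, P2, P3, P4, P5, P6, P7; row i has aⱼ where attribute j ∈ Si, else bᵢⱼ.
Initial tableau (one row per fragment):
  row 1: b11 b12 b13 b14 a5 a6 a7
  row 2: b21 b22 b23 a4 a5 a6 a7
  row 3: a1 a2 a3 b34 b35 a6 a7
Rows 1 and 2 agree on P5; apply P5→P1, P6 and equate their P1, P6 entries.
Rows 1 and 3 agree on P6; apply P6→P5, P7 and equate their P5, P7 entries.
Rows 1 and 2 agree on P1; apply P1→P4 and equate their P4 entries.
Rows 1 and 3 agree on P5; apply P5→P1, P6 and equate their P1, P6 entries.
Rows 1 and 3 agree on P1; apply P1→P4 and equate their P4 entries.
Row 3 is now all distinguished symbols — the join is lossless.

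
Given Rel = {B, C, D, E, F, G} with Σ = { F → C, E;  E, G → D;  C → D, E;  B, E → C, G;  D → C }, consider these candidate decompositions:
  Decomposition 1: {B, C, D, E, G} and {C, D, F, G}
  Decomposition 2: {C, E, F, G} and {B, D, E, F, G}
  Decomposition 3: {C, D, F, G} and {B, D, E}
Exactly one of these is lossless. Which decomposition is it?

Decomposition 1: common = {C, D, G}, closure = {C, D, E, G} → lossy.
Decomposition 2: common = {E, F, G}, closure = {C, D, E, F, G} → lossless.
Decomposition 3: common = {D}, closure = {C, D, E} → lossy.

Decomposition 2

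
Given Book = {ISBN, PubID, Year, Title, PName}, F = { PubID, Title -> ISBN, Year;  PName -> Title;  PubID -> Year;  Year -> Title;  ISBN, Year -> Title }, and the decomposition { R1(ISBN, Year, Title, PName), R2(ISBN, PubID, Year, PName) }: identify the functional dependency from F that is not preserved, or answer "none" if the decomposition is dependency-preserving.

PubID, Title → ISBN, Year: restricted closure across fragments reaches ISBN, Year.
PName → Title lies within R1.
PubID → Year lies within R2.
Year → Title lies within R1.
ISBN, Year → Title lies within R1.
Every dependency is enforceable on the fragments, so the decomposition is dependency-preserving.

none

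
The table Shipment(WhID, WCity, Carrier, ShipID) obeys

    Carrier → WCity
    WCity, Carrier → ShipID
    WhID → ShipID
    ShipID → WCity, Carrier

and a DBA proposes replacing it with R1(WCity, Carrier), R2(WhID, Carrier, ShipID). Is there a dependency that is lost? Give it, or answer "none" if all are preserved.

Carrier → WCity lies within R1.
WCity, Carrier → ShipID: restricted closure across fragments reaches ShipID.
WhID → ShipID lies within R2.
ShipID → WCity, Carrier: restricted closure across fragments reaches WCity, Carrier.
Every dependency is enforceable on the fragments, so the decomposition is dependency-preserving.

none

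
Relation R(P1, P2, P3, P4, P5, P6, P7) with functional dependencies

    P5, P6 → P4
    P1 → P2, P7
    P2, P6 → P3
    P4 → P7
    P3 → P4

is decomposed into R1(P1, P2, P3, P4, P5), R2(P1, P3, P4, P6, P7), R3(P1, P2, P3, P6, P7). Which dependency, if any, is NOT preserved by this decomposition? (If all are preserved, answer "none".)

P5, P6 → P4

Check P5, P6 → P4: no single fragment contains all of {P4, P5, P6}, and the restricted closure of {P5, P6} across the fragments never reaches {P4}.
P1 → P2, P7 is preserved.
P2, P6 → P3 is preserved.
P4 → P7 is preserved.
P3 → P4 is preserved.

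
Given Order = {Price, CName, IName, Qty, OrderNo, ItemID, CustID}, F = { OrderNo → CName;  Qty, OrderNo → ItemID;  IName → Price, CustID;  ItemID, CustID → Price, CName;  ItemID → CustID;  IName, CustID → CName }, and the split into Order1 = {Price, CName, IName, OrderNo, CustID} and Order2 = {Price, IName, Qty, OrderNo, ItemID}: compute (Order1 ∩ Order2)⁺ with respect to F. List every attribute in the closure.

Order1 ∩ Order2 = {Price, IName, OrderNo}.
OrderNo → CName applies, adding CName
IName → Price, CustID applies, adding CustID
Closure: {Price, CName, IName, OrderNo, CustID}.

Price, CName, IName, OrderNo, CustID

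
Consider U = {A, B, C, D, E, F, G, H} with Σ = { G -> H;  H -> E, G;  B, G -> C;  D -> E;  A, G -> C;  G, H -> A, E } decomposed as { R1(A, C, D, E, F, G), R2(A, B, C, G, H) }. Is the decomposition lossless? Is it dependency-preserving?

Lossless test: (A, C, G)⁺ = {A, C, E, G, H}, which is a superkey of neither fragment — lossy.
Dependency preservation: H → E, G; G, H → A, E are not contained in any single fragment, but the restricted closure of each left-hand side across the fragments still reaches the right-hand side; the remaining FDs each lie inside some fragment. All dependencies are preserved.

lossy but dependency-preserving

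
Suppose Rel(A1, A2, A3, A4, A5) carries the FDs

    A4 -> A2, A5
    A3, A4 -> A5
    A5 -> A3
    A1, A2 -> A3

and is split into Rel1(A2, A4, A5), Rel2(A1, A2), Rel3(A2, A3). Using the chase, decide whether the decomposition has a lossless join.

Chase test. Columns are A1, A2, A3, A4, A5; row i has aⱼ where attribute j ∈ Reli, else bᵢⱼ.
Initial tableau (one row per fragment):
  row 1: b11 a2 b13 a4 a5
  row 2: a1 a2 b23 b24 b25
  row 3: b31 a2 a3 b34 b35
No row becomes fully distinguished — the join is lossy.

No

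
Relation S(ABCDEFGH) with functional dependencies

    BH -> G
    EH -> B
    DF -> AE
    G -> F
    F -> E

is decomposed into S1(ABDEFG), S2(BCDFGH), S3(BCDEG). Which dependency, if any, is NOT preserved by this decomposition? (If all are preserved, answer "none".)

Check EH → B: no single fragment contains all of {BEH}, and the restricted closure of {EH} across the fragments never reaches {B}.
BH → G is preserved.
DF → AE is preserved.
G → F is preserved.
F → E is preserved.

EH -> B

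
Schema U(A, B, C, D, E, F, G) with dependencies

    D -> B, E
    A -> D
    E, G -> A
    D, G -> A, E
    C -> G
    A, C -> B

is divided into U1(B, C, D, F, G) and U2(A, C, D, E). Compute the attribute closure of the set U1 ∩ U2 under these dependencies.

A, B, C, D, E, G

U1 ∩ U2 = {C, D}.
D → B, E applies, adding B, E
C → G applies, adding G
E, G → A applies, adding A
Closure: {A, B, C, D, E, G}.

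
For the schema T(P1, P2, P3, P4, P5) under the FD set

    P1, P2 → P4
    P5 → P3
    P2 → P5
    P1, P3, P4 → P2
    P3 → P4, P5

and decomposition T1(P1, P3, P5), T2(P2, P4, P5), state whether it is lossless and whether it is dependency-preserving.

lossy and not dependency-preserving

Lossless test: (P5)⁺ = {P3, P4, P5}, which is a superkey of neither fragment — lossy.
Dependency preservation: the restricted closure of {P1, P3, P4} across the fragments never reaches {P2}, so P1, P3, P4 → P2 cannot be enforced without a join — not preserved.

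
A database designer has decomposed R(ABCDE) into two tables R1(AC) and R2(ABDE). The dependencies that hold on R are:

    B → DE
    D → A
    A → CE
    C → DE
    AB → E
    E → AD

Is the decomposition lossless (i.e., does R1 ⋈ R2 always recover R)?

Yes

Common attributes: R1 ∩ R2 = {A}.
Closure of {A}: A → CE applies, adding CE; C → DE applies, adding D. So (A)⁺ = {ACDE}.
This closure contains every attribute of R1, so R1 ∩ R2 → R1. The join is lossless.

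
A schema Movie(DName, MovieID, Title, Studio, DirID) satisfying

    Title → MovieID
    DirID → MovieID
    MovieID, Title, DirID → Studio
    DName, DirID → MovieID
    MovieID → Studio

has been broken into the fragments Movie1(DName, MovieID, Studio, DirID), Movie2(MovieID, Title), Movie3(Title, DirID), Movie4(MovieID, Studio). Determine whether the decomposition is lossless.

Chase test. Columns are DName, MovieID, Title, Studio, DirID; row i has aⱼ where attribute j ∈ Moviei, else bᵢⱼ.
Initial tableau (one row per fragment):
  row 1: a1 a2 b13 a4 a5
  row 2: b21 a2 a3 b24 b25
  row 3: b31 b32 a3 b34 a5
  row 4: b41 a2 b43 a4 b45
Rows 2 and 3 agree on Title; apply Title→MovieID and equate their MovieID entries.
Rows 1 and 2 agree on MovieID; apply MovieID→Studio and equate their Studio entries.
Rows 1 and 3 agree on MovieID; apply MovieID→Studio and equate their Studio entries.
No row becomes fully distinguished — the join is lossy.

No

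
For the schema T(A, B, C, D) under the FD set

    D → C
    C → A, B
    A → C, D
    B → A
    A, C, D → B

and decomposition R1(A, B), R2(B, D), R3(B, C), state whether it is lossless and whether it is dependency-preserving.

lossless and dependency-preserving

Lossless test (chase): Rows 1 and 2 agree on B; apply B→A and equate their A entries. Rows 1 and 3 agree on B; apply B→A and equate their A entries. Rows 1 and 2 agree on A; apply A→C, D and equate their C, D entries. Rows 1 and 3 agree on A; apply A→C, D and equate their C, D entries. Row 1 is now all distinguished symbols — the join is lossless.
Dependency preservation: D → C; C → A, B; A → C, D; A, C, D → B are not contained in any single fragment, but the restricted closure of each left-hand side across the fragments still reaches the right-hand side; the remaining FDs each lie inside some fragment. All dependencies are preserved.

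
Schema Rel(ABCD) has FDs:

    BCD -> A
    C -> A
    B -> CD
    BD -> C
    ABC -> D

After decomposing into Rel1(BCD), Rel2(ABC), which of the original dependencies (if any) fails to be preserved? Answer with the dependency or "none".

none

BCD → A: restricted closure across fragments reaches A.
C → A lies within Rel2.
B → CD lies within Rel1.
BD → C lies within Rel1.
ABC → D: restricted closure across fragments reaches D.
Every dependency is enforceable on the fragments, so the decomposition is dependency-preserving.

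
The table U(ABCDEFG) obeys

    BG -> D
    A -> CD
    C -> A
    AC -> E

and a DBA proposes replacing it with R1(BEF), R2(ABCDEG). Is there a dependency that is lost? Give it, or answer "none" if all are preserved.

BG → D lies within R2.
A → CD lies within R2.
C → A lies within R2.
AC → E lies within R2.
Every dependency is enforceable on the fragments, so the decomposition is dependency-preserving.

none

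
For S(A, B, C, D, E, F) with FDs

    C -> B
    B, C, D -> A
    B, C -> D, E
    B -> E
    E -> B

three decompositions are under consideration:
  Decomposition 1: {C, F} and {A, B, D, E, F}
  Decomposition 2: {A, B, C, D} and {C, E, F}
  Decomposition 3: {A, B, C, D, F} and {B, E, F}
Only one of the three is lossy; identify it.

Decomposition 1

Decomposition 1: common = {F}, closure = {F} → lossy.
Decomposition 2: common = {C}, closure = {A, B, C, D, E} → lossless.
Decomposition 3: common = {B, F}, closure = {B, E, F} → lossless.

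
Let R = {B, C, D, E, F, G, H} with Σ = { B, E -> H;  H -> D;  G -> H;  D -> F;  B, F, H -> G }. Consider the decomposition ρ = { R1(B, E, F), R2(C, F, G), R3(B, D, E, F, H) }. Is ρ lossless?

Chase test. Columns are B, C, D, E, F, G, H; row i has aⱼ where attribute j ∈ Ri, else bᵢⱼ.
Initial tableau (one row per fragment):
  row 1: a1 b12 b13 a4 a5 b16 b17
  row 2: b21 a2 b23 b24 a5 a6 b27
  row 3: a1 b32 a3 a4 a5 b36 a7
Rows 1 and 3 agree on B, E; apply B, E→H and equate their H entries.
Rows 1 and 3 agree on H; apply H→D and equate their D entries.
Rows 1 and 3 agree on B, F, H; apply B, F, H→G and equate their G entries.
No row becomes fully distinguished — the join is lossy.

No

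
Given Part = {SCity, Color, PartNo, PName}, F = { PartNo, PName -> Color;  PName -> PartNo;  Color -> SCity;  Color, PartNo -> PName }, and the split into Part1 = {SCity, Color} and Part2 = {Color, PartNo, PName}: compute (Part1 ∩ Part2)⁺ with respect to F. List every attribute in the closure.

SCity, Color

Part1 ∩ Part2 = {Color}.
Color → SCity applies, adding SCity
Closure: {SCity, Color}.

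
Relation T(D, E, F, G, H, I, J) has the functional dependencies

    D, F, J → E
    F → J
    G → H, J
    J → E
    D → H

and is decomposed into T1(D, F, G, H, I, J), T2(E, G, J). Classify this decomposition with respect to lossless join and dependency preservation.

Lossless test: (G, J)⁺ = {E, G, H, J}, which contains all of one fragment — lossless.
Dependency preservation: D, F, J → E is not contained in any single fragment, but the restricted closure of its left-hand side across the fragments still reaches the right-hand side; the remaining FDs each lie inside some fragment. All dependencies are preserved.

lossless and dependency-preserving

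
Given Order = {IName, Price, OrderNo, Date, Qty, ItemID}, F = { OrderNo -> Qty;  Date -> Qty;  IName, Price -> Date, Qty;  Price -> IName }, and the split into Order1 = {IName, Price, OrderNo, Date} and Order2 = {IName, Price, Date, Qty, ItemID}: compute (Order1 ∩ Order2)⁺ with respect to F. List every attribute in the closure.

Order1 ∩ Order2 = {IName, Price, Date}.
Date → Qty applies, adding Qty
Closure: {IName, Price, Date, Qty}.

IName, Price, Date, Qty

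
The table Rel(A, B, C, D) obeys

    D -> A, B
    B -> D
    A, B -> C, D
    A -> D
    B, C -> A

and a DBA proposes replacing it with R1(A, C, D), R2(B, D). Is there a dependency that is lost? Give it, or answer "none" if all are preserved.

none

D → A, B: restricted closure across fragments reaches A, B.
B → D lies within R2.
A, B → C, D: restricted closure across fragments reaches C, D.
A → D lies within R1.
B, C → A: restricted closure across fragments reaches A.
Every dependency is enforceable on the fragments, so the decomposition is dependency-preserving.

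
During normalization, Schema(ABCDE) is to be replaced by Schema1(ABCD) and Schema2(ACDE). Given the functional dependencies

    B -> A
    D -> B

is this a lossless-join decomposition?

Common attributes: Schema1 ∩ Schema2 = {ACD}.
Closure of {ACD}: D → B applies, adding B. So (ACD)⁺ = {ABCD}.
This closure contains every attribute of Schema1, so Schema1 ∩ Schema2 → Schema1. The join is lossless.

Yes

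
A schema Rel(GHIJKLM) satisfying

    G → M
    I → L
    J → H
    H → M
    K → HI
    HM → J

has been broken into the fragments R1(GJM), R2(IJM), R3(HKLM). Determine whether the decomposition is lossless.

No

Chase test. Columns are GHIJKLM; row i has aⱼ where attribute j ∈ Ri, else bᵢⱼ.
Initial tableau (one row per fragment):
  row 1: a1 b12 b13 a4 b15 b16 a7
  row 2: b21 b22 a3 a4 b25 b26 a7
  row 3: b31 a2 b33 b34 a5 a6 a7
Rows 1 and 2 agree on J; apply J→H and equate their H entries.
No row becomes fully distinguished — the join is lossy.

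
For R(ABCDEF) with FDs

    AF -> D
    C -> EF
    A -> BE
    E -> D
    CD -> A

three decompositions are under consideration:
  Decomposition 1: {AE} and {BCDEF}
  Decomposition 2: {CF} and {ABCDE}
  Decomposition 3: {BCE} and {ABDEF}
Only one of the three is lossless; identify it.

Decomposition 1: common = {E}, closure = {DE} → lossy.
Decomposition 2: common = {C}, closure = {ABCDEF} → lossless.
Decomposition 3: common = {BE}, closure = {BDE} → lossy.

Decomposition 2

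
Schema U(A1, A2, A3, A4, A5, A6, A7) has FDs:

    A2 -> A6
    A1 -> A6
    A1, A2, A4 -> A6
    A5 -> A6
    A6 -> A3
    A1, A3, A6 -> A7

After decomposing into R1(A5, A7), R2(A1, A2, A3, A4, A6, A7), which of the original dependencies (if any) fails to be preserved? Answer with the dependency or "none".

A5 -> A6

Check A5 → A6: no single fragment contains all of {A5, A6}, and the restricted closure of {A5} across the fragments never reaches {A6}.
A2 → A6 is preserved.
A1 → A6 is preserved.
A1, A2, A4 → A6 is preserved.
A6 → A3 is preserved.
A1, A3, A6 → A7 is preserved.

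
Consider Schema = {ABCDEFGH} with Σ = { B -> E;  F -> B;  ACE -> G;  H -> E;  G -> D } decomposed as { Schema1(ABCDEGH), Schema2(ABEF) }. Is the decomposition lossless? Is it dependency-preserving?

Lossless test: (ABE)⁺ = {ABE}, which is a superkey of neither fragment — lossy.
Dependency preservation: every FD's attributes lie within a single fragment, so each can be enforced locally — preserved.

lossy but dependency-preserving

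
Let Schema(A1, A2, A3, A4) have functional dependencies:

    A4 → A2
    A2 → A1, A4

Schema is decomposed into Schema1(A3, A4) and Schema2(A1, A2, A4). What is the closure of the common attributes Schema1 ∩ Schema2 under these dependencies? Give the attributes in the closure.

Schema1 ∩ Schema2 = {A4}.
A4 → A2 applies, adding A2
A2 → A1, A4 applies, adding A1
Closure: {A1, A2, A4}.

A1, A2, A4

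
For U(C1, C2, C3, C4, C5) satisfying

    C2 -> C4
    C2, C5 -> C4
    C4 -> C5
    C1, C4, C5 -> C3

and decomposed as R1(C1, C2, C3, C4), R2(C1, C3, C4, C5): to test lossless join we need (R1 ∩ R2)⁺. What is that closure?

C1, C3, C4, C5

R1 ∩ R2 = {C1, C3, C4}.
C4 → C5 applies, adding C5
Closure: {C1, C3, C4, C5}.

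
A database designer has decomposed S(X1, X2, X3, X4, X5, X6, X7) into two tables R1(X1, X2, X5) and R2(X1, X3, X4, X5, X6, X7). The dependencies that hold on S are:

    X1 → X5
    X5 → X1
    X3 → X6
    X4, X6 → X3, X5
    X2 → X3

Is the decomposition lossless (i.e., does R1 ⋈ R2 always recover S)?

No

Common attributes: R1 ∩ R2 = {X1, X5}.
No dependency enlarges {X1, X5}, so (X1, X5)⁺ = {X1, X5}.
The closure contains neither all of R1 = {X1, X2, X5} nor all of R2 = {X1, X3, X4, X5, X6, X7}, so the common attributes are not a superkey of either fragment. The join is lossy.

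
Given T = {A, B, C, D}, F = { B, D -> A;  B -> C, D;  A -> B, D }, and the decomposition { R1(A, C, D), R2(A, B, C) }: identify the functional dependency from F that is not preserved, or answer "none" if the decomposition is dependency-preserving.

B, D → A: restricted closure across fragments reaches A.
B → C, D: restricted closure across fragments reaches C, D.
A → B, D: restricted closure across fragments reaches B, D.
Every dependency is enforceable on the fragments, so the decomposition is dependency-preserving.

none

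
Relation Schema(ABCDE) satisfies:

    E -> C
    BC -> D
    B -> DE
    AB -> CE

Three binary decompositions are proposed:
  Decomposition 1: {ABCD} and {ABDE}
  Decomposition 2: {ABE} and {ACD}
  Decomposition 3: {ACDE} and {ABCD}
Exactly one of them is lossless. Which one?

Decomposition 1

Decomposition 1: common = {ABD}, closure = {ABCDE} → lossless.
Decomposition 2: common = {A}, closure = {A} → lossy.
Decomposition 3: common = {ACD}, closure = {ACD} → lossy.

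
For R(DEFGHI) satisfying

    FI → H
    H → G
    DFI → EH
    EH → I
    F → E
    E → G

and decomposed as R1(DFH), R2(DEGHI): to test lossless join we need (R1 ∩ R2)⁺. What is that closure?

R1 ∩ R2 = {DH}.
H → G applies, adding G
Closure: {DGH}.

DGH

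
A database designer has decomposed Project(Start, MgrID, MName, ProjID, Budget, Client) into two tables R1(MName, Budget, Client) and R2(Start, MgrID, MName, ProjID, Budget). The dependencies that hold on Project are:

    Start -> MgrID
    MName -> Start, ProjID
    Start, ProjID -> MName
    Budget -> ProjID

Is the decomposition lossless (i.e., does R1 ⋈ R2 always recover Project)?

Common attributes: R1 ∩ R2 = {MName, Budget}.
Closure of {MName, Budget}: MName → Start, ProjID applies, adding Start, ProjID; Start → MgrID applies, adding MgrID. So (MName, Budget)⁺ = {Start, MgrID, MName, ProjID, Budget}.
This closure contains every attribute of R2, so R1 ∩ R2 → R2. The join is lossless.

Yes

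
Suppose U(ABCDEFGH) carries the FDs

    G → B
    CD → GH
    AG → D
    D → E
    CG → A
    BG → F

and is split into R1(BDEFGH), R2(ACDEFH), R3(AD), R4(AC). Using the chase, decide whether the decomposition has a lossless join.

No

Chase test. Columns are ABCDEFGH; row i has aⱼ where attribute j ∈ Ri, else bᵢⱼ.
Initial tableau (one row per fragment):
  row 1: b11 a2 b13 a4 a5 a6 a7 a8
  row 2: a1 b22 a3 a4 a5 a6 b27 a8
  row 3: a1 b32 b33 a4 b35 b36 b37 b38
  row 4: a1 b42 a3 b44 b45 b46 b47 b48
Rows 1 and 3 agree on D; apply D→E and equate their E entries.
No row becomes fully distinguished — the join is lossy.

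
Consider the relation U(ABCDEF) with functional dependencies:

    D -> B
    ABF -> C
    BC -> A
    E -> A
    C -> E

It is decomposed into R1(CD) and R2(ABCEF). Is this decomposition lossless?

No

Common attributes: R1 ∩ R2 = {C}.
Closure of {C}: C → E applies, adding E; E → A applies, adding A. So (C)⁺ = {ACE}.
The closure contains neither all of R1 = {CD} nor all of R2 = {ABCEF}, so the common attributes are not a superkey of either fragment. The join is lossy.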